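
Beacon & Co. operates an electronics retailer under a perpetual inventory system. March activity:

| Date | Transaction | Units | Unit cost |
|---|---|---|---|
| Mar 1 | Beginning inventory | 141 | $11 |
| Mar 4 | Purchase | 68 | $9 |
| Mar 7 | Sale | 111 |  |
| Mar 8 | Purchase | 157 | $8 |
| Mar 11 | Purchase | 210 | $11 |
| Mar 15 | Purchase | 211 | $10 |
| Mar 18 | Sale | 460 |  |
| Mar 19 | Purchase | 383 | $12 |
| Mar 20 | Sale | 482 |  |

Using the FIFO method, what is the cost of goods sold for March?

Mar 7, 111 sold [FIFO — oldest first]: 111 @ $11 = $1,221
Mar 18, 460 sold [FIFO — oldest first]: 30 @ $11 + 68 @ $9 + 157 @ $8 + 205 @ $11 = $4,453
Mar 20, 482 sold [FIFO — oldest first]: 5 @ $11 + 211 @ $10 + 266 @ $12 = $5,357
Total COGS = $1,221 + $4,453 + $5,357 = $11,031
Ending inventory: 117 @ $12 = $1,404

COGS = $11,031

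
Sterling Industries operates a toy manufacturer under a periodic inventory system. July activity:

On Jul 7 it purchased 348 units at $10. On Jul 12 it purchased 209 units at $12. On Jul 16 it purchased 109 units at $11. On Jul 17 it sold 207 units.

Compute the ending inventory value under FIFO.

Jul 17, 207 sold [FIFO — oldest first]: 207 @ $10 = $2,070
Ending inventory: 141 @ $10 + 209 @ $12 + 109 @ $11 = $5,117
Check: goods available $7,187 = COGS $2,070 + ending $5,117

Ending inventory = $5,117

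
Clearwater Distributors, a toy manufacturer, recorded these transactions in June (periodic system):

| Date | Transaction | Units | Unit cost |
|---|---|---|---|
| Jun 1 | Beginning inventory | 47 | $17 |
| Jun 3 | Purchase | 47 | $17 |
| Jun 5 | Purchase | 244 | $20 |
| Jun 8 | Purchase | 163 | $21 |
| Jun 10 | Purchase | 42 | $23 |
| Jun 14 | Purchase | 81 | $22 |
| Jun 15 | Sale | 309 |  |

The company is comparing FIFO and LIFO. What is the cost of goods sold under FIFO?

COGS = $5,898

FIFO COGS: 47 @ $17 + 47 @ $17 + 215 @ $20 = $5,898
LIFO COGS: 81 @ $22 + 42 @ $23 + 163 @ $21 + 23 @ $20 = $6,631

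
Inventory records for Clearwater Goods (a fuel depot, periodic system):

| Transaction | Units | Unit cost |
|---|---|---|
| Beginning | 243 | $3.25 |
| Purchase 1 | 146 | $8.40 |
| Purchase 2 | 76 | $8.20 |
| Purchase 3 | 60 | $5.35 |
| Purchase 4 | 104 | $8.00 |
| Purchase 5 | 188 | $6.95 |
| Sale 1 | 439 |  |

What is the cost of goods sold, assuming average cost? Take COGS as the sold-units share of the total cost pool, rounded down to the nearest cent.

COGS = $2,739.82

Sale 1, sell 439: 439/817 × $5,098.95 → $2,739.82
Ending inventory (cost pool remaining) = $2,359.13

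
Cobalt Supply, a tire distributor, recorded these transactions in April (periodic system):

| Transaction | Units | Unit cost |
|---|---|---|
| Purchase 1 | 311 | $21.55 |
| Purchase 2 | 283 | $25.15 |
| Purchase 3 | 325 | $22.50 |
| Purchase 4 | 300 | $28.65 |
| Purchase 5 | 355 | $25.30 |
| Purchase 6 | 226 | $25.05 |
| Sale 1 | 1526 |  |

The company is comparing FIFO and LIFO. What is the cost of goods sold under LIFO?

COGS = $38,465.10

FIFO COGS: 311 @ $21.55 + 283 @ $25.15 + 325 @ $22.50 + 300 @ $28.65 + 307 @ $25.30 = $37,494.10
LIFO COGS: 226 @ $25.05 + 355 @ $25.30 + 300 @ $28.65 + 325 @ $22.50 + 283 @ $25.15 + 37 @ $21.55 = $38,465.10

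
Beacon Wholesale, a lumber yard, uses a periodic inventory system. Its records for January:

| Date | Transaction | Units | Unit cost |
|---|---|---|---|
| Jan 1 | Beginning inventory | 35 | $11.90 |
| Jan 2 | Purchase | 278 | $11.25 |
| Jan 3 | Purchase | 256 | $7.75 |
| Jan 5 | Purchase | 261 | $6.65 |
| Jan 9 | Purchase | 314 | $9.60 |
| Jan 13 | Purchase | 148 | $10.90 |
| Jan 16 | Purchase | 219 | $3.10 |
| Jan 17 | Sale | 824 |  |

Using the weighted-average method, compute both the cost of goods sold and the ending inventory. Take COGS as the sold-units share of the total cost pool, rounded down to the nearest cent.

Jan 17, sell 824: 824/1511 × $12,570.15 → $6,854.93
Ending inventory (cost pool remaining) = $5,715.22
Check: goods available $12,570.15 = COGS $6,854.93 + ending $5,715.22

COGS = $6,854.93; ending inventory = $5,715.22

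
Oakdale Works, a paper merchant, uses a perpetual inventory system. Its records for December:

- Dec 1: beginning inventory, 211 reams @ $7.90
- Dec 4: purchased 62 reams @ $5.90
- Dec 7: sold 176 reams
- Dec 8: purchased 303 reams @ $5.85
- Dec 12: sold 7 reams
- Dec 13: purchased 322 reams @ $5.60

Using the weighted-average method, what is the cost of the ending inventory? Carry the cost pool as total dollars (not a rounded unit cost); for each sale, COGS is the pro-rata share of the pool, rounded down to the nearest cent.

After Dec 1: 211 on hand, pool $1,666.90 (≈ $7.9000 each)
After Dec 4: 273 on hand, pool $2,032.70 (≈ $7.4458 each)
Dec 7, sell 176: 176/273 × $2,032.70 → $1,310.45
After Dec 8: 400 on hand, pool $2,494.80 (≈ $6.2370 each)
Dec 12, sell 7: 7/400 × $2,494.80 → $43.65
After Dec 13: 715 on hand, pool $4,254.35 (≈ $5.9501 each)
Total COGS = $1,310.45 + $43.65 = $1,354.10
Ending inventory (cost pool remaining) = $4,254.35

Ending inventory = $4,254.35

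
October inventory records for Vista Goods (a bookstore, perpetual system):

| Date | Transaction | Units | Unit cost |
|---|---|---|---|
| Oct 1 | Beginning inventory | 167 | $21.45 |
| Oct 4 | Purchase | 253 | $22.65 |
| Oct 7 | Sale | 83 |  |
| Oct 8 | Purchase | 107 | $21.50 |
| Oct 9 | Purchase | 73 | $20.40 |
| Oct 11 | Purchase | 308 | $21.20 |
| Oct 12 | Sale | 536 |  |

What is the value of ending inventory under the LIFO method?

Ending inventory = $6,345.45

Oct 7, 83 sold [LIFO — newest first]: 83 @ $22.65 = $1,879.95
Oct 12, 536 sold [LIFO — newest first]: 308 @ $21.20 + 73 @ $20.40 + 107 @ $21.50 + 48 @ $22.65 = $11,406.50
Total COGS = $1,879.95 + $11,406.50 = $13,286.45
Ending inventory: 167 @ $21.45 + 122 @ $22.65 = $6,345.45
Check: goods available $19,631.90 = COGS $13,286.45 + ending $6,345.45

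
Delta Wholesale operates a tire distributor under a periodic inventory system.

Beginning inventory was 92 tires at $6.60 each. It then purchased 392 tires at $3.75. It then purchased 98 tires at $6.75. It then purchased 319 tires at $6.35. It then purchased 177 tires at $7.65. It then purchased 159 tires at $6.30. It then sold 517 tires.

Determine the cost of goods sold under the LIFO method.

COGS = $3,505.10

Sale 1 (517) [LIFO — newest first]: 159 @ $6.30 + 177 @ $7.65 + 181 @ $6.35 = $3,505.10
Ending inventory: 92 @ $6.60 + 392 @ $3.75 + 98 @ $6.75 + 138 @ $6.35 = $3,615.00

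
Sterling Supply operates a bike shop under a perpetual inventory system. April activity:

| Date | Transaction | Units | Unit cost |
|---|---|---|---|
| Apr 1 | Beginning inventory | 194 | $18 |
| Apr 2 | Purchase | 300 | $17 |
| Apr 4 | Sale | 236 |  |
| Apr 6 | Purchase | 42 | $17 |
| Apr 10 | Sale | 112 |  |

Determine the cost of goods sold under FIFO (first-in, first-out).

Apr 4, 236 sold [FIFO — oldest first]: 194 @ $18 + 42 @ $17 = $4,206
Apr 10, 112 sold [FIFO — oldest first]: 112 @ $17 = $1,904
Total COGS = $4,206 + $1,904 = $6,110
Ending inventory: 146 @ $17 + 42 @ $17 = $3,196
Check: goods available $9,306 = COGS $6,110 + ending $3,196

COGS = $6,110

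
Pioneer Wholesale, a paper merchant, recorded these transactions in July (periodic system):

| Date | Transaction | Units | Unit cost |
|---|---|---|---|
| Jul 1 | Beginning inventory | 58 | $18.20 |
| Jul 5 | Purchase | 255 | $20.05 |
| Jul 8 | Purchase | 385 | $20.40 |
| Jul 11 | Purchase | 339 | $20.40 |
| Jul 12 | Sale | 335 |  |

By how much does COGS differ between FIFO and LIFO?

$216.85

FIFO COGS: 58 @ $18.20 + 255 @ $20.05 + 22 @ $20.40 = $6,617.15
LIFO COGS: 335 @ $20.40 = $6,834.00
Difference = |$6,617.15 − $6,834.00| = $216.85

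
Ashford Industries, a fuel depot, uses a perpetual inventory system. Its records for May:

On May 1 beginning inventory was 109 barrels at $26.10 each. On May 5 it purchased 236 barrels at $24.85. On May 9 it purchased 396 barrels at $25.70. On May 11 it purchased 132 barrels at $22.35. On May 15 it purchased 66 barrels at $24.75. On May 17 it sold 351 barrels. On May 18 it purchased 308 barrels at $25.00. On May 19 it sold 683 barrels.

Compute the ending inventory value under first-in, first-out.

May 17, 351 sold [FIFO — oldest first]: 109 @ $26.10 + 236 @ $24.85 + 6 @ $25.70 = $8,863.70
May 19, 683 sold [FIFO — oldest first]: 390 @ $25.70 + 132 @ $22.35 + 66 @ $24.75 + 95 @ $25.00 = $16,981.70
Total COGS = $8,863.70 + $16,981.70 = $25,845.40
Ending inventory: 213 @ $25.00 = $5,325.00

Ending inventory = $5,325.00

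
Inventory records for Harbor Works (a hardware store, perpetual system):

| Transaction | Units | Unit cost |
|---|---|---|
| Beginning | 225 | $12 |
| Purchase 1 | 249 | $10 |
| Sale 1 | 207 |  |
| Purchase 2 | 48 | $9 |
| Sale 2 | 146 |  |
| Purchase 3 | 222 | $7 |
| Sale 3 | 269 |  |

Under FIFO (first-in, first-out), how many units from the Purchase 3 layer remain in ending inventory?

Sale 1 (207) [FIFO — oldest first]: 207 @ $12 = $2,484
Sale 2 (146) [FIFO — oldest first]: 18 @ $12 + 128 @ $10 = $1,496
Sale 3 (269) [FIFO — oldest first]: 121 @ $10 + 48 @ $9 + 100 @ $7 = $2,342
Total COGS = $2,484 + $1,496 + $2,342 = $6,322
Ending inventory: 122 @ $7 = $854

122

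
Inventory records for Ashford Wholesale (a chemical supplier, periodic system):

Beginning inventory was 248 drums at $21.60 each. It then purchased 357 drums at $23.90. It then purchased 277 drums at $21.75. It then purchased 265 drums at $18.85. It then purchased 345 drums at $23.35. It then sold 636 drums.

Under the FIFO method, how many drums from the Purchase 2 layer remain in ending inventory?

246

Sale 1 (636) [FIFO — oldest first]: 248 @ $21.60 + 357 @ $23.90 + 31 @ $21.75 = $14,563.35
Ending inventory: 246 @ $21.75 + 265 @ $18.85 + 345 @ $23.35 = $18,401.50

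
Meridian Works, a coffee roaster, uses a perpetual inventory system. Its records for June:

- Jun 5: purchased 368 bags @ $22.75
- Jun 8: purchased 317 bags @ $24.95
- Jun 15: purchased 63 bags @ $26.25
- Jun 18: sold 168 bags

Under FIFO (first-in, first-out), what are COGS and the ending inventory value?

COGS = $3,822.00; ending inventory = $14,112.90

Jun 18, 168 sold [FIFO — oldest first]: 168 @ $22.75 = $3,822.00
Ending inventory: 200 @ $22.75 + 317 @ $24.95 + 63 @ $26.25 = $14,112.90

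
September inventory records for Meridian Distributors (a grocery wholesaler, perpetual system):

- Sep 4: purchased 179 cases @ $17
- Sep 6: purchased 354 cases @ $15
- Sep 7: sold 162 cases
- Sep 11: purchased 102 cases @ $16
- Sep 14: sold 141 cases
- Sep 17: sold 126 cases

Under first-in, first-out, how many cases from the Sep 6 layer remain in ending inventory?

Sep 7, 162 sold [FIFO — oldest first]: 162 @ $17 = $2,754
Sep 14, 141 sold [FIFO — oldest first]: 17 @ $17 + 124 @ $15 = $2,149
Sep 17, 126 sold [FIFO — oldest first]: 126 @ $15 = $1,890
Total COGS = $2,754 + $2,149 + $1,890 = $6,793
Ending inventory: 104 @ $15 + 102 @ $16 = $3,192

104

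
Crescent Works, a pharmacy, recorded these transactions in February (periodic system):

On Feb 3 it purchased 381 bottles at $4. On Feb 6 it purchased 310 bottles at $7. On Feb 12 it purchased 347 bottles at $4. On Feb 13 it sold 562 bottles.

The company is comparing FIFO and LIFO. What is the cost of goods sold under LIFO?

COGS = $2,893

FIFO COGS: 381 @ $4 + 181 @ $7 = $2,791
LIFO COGS: 347 @ $4 + 215 @ $7 = $2,893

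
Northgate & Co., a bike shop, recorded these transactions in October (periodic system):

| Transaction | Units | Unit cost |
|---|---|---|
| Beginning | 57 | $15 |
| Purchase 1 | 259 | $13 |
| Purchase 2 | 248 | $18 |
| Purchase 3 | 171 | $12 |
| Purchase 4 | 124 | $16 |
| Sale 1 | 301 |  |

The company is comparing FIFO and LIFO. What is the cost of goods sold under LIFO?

FIFO COGS: 57 @ $15 + 244 @ $13 = $4,027
LIFO COGS: 124 @ $16 + 171 @ $12 + 6 @ $18 = $4,144

COGS = $4,144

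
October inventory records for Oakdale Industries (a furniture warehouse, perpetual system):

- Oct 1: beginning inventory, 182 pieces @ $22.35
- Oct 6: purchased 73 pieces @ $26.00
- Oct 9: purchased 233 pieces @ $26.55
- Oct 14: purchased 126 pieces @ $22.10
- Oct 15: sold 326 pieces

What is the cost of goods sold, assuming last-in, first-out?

COGS = $8,094.60

Oct 15, 326 sold [LIFO — newest first]: 126 @ $22.10 + 200 @ $26.55 = $8,094.60
Ending inventory: 182 @ $22.35 + 73 @ $26.00 + 33 @ $26.55 = $6,841.85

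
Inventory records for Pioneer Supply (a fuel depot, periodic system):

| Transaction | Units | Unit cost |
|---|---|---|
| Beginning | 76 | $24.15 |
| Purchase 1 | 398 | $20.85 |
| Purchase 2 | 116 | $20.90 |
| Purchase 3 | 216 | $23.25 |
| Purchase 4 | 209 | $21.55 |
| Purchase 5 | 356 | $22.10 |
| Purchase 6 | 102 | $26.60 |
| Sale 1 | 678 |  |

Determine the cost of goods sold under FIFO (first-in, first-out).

COGS = $14,604.10

Sale 1 (678) [FIFO — oldest first]: 76 @ $24.15 + 398 @ $20.85 + 116 @ $20.90 + 88 @ $23.25 = $14,604.10
Ending inventory: 128 @ $23.25 + 209 @ $21.55 + 356 @ $22.10 + 102 @ $26.60 = $18,060.75
Check: goods available $32,664.85 = COGS $14,604.10 + ending $18,060.75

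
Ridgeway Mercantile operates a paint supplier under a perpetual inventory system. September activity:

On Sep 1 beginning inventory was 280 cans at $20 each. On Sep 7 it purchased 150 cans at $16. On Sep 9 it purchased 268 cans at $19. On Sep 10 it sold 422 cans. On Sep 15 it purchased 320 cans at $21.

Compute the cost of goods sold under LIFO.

Sep 10, 422 sold [LIFO — newest first]: 268 @ $19 + 150 @ $16 + 4 @ $20 = $7,572
Ending inventory: 276 @ $20 + 320 @ $21 = $12,240

COGS = $7,572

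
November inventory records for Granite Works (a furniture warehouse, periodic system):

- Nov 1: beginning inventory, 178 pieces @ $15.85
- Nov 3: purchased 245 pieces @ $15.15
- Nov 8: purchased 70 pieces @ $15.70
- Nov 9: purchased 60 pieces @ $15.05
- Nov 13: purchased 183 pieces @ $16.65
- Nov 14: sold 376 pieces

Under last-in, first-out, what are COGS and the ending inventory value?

COGS = $6,003.40; ending inventory = $5,578.60

Nov 14, 376 sold [LIFO — newest first]: 183 @ $16.65 + 60 @ $15.05 + 70 @ $15.70 + 63 @ $15.15 = $6,003.40
Ending inventory: 178 @ $15.85 + 182 @ $15.15 = $5,578.60
Check: goods available $11,582.00 = COGS $6,003.40 + ending $5,578.60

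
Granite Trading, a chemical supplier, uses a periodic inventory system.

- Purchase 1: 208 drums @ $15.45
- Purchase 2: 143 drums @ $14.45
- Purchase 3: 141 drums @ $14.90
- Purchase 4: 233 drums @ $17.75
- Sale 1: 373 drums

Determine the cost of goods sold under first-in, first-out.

COGS = $5,607.75

Sale 1 (373) [FIFO — oldest first]: 208 @ $15.45 + 143 @ $14.45 + 22 @ $14.90 = $5,607.75
Ending inventory: 119 @ $14.90 + 233 @ $17.75 = $5,908.85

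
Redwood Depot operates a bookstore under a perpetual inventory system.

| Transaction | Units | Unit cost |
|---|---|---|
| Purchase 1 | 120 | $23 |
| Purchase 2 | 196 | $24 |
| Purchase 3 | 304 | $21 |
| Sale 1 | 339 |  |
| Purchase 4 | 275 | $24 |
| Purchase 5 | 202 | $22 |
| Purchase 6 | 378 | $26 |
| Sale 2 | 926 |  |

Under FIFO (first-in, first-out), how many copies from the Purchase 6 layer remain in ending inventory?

210

Sale 1 (339) [FIFO — oldest first]: 120 @ $23 + 196 @ $24 + 23 @ $21 = $7,947
Sale 2 (926) [FIFO — oldest first]: 281 @ $21 + 275 @ $24 + 202 @ $22 + 168 @ $26 = $21,313
Total COGS = $7,947 + $21,313 = $29,260
Ending inventory: 210 @ $26 = $5,460
Check: goods available $34,720 = COGS $29,260 + ending $5,460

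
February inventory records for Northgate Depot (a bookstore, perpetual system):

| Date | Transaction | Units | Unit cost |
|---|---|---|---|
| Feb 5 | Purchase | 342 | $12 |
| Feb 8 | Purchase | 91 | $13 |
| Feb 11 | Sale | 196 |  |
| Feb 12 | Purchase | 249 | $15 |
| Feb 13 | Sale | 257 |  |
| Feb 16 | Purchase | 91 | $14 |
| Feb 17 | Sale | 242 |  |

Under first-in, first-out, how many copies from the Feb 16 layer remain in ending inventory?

Feb 11, 196 sold [FIFO — oldest first]: 196 @ $12 = $2,352
Feb 13, 257 sold [FIFO — oldest first]: 146 @ $12 + 91 @ $13 + 20 @ $15 = $3,235
Feb 17, 242 sold [FIFO — oldest first]: 229 @ $15 + 13 @ $14 = $3,617
Total COGS = $2,352 + $3,235 + $3,617 = $9,204
Ending inventory: 78 @ $14 = $1,092
Check: goods available $10,296 = COGS $9,204 + ending $1,092

78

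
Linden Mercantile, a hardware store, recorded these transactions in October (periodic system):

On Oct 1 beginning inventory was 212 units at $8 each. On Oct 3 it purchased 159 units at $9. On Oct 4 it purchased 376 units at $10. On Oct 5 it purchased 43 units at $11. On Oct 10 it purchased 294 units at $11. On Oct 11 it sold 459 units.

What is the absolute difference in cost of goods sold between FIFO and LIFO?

$920

FIFO COGS: 212 @ $8 + 159 @ $9 + 88 @ $10 = $4,007
LIFO COGS: 294 @ $11 + 43 @ $11 + 122 @ $10 = $4,927
Difference = |$4,007 − $4,927| = $920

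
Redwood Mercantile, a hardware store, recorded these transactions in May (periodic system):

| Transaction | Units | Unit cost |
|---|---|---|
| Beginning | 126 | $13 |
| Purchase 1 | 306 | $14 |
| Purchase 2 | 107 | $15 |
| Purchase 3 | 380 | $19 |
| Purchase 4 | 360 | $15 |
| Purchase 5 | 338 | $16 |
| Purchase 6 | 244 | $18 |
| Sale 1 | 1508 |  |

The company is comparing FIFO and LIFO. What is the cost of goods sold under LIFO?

FIFO COGS: 126 @ $13 + 306 @ $14 + 107 @ $15 + 380 @ $19 + 360 @ $15 + 229 @ $16 = $23,811
LIFO COGS: 244 @ $18 + 338 @ $16 + 360 @ $15 + 380 @ $19 + 107 @ $15 + 79 @ $14 = $25,131

COGS = $25,131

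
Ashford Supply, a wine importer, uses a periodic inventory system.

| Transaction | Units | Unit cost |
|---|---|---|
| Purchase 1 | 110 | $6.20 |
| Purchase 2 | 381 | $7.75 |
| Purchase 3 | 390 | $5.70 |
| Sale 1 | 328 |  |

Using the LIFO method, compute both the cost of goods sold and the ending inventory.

COGS = $1,869.60; ending inventory = $3,988.15

Sale 1 (328) [LIFO — newest first]: 328 @ $5.70 = $1,869.60
Ending inventory: 110 @ $6.20 + 381 @ $7.75 + 62 @ $5.70 = $3,988.15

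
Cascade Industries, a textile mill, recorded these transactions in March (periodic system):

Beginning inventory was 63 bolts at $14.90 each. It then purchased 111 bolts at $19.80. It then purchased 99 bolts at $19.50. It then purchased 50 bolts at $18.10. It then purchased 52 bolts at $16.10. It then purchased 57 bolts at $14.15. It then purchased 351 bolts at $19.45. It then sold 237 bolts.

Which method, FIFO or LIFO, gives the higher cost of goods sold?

LIFO

FIFO COGS: 63 @ $14.90 + 111 @ $19.80 + 63 @ $19.50 = $4,365.00
LIFO COGS: 237 @ $19.45 = $4,609.65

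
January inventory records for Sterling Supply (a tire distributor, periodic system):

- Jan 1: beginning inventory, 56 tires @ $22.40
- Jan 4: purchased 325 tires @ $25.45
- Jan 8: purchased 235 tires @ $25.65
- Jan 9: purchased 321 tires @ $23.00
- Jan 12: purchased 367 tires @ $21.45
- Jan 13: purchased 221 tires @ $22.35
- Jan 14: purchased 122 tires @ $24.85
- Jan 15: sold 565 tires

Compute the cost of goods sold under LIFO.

COGS = $12,732.95

Jan 15, 565 sold [LIFO — newest first]: 122 @ $24.85 + 221 @ $22.35 + 222 @ $21.45 = $12,732.95
Ending inventory: 56 @ $22.40 + 325 @ $25.45 + 235 @ $25.65 + 321 @ $23.00 + 145 @ $21.45 = $26,046.65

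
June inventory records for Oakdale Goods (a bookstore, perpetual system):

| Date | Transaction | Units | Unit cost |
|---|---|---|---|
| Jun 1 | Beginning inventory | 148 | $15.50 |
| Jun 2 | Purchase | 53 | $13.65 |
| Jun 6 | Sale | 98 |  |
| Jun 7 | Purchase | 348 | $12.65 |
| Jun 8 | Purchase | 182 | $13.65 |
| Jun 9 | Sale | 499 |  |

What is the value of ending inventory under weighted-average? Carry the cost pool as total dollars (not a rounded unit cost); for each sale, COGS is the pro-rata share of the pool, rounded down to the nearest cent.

Ending inventory = $1,785.14

After Jun 1: 148 on hand, pool $2,294.00 (≈ $15.5000 each)
After Jun 2: 201 on hand, pool $3,017.45 (≈ $15.0122 each)
Jun 6, sell 98: 98/201 × $3,017.45 → $1,471.19
After Jun 7: 451 on hand, pool $5,948.46 (≈ $13.1895 each)
After Jun 8: 633 on hand, pool $8,432.76 (≈ $13.3219 each)
Jun 9, sell 499: 499/633 × $8,432.76 → $6,647.62
Total COGS = $1,471.19 + $6,647.62 = $8,118.81
Ending inventory (cost pool remaining) = $1,785.14
Check: goods available $9,903.95 = COGS $8,118.81 + ending $1,785.14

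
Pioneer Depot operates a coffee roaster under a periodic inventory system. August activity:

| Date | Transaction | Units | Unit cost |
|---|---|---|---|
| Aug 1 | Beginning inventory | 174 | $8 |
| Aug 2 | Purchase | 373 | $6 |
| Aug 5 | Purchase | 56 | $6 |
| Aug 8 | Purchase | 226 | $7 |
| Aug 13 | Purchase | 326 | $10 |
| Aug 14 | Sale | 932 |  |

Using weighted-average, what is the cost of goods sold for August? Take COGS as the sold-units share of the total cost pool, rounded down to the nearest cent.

Aug 14, sell 932: 932/1155 × $8,808.00 → $7,107.40
Ending inventory (cost pool remaining) = $1,700.60

COGS = $7,107.40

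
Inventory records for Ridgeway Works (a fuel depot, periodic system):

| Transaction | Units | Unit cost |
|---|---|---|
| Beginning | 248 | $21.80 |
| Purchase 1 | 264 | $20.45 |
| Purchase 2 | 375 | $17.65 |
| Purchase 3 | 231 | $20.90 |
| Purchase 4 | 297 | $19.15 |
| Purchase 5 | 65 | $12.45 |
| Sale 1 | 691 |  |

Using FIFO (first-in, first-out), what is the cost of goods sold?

Sale 1 (691) [FIFO — oldest first]: 248 @ $21.80 + 264 @ $20.45 + 179 @ $17.65 = $13,964.55
Ending inventory: 196 @ $17.65 + 231 @ $20.90 + 297 @ $19.15 + 65 @ $12.45 = $14,784.10

COGS = $13,964.55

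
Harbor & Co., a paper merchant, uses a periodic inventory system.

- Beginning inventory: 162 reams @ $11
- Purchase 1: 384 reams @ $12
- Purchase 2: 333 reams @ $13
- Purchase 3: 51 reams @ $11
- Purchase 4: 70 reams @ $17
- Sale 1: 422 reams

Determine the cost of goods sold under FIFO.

COGS = $4,902

Sale 1 (422) [FIFO — oldest first]: 162 @ $11 + 260 @ $12 = $4,902
Ending inventory: 124 @ $12 + 333 @ $13 + 51 @ $11 + 70 @ $17 = $7,568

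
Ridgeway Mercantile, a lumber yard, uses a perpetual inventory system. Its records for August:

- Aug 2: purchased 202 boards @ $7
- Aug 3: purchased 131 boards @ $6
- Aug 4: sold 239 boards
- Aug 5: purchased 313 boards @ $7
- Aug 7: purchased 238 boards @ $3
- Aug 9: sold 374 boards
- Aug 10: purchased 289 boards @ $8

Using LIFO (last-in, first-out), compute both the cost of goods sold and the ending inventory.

COGS = $3,208; ending inventory = $4,209

Aug 4, 239 sold [LIFO — newest first]: 131 @ $6 + 108 @ $7 = $1,542
Aug 9, 374 sold [LIFO — newest first]: 238 @ $3 + 136 @ $7 = $1,666
Total COGS = $1,542 + $1,666 = $3,208
Ending inventory: 94 @ $7 + 177 @ $7 + 289 @ $8 = $4,209
Check: goods available $7,417 = COGS $3,208 + ending $4,209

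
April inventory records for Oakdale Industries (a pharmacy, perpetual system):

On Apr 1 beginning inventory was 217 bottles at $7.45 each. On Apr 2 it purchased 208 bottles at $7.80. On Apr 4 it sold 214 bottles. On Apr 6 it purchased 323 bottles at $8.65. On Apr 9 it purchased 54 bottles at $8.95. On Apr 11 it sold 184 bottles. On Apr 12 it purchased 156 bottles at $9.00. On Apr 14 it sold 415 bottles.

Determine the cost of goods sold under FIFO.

COGS = $6,615.30

Apr 4, 214 sold [FIFO — oldest first]: 214 @ $7.45 = $1,594.30
Apr 11, 184 sold [FIFO — oldest first]: 3 @ $7.45 + 181 @ $7.80 = $1,434.15
Apr 14, 415 sold [FIFO — oldest first]: 27 @ $7.80 + 323 @ $8.65 + 54 @ $8.95 + 11 @ $9.00 = $3,586.85
Total COGS = $1,594.30 + $1,434.15 + $3,586.85 = $6,615.30
Ending inventory: 145 @ $9.00 = $1,305.00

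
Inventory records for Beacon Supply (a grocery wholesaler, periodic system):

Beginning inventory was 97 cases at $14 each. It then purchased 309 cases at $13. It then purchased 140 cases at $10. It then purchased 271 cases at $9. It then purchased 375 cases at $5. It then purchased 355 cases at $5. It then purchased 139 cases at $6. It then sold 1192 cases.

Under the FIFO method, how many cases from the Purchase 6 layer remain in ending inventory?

Sale 1 (1192) [FIFO — oldest first]: 97 @ $14 + 309 @ $13 + 140 @ $10 + 271 @ $9 + 375 @ $5 = $11,089
Ending inventory: 355 @ $5 + 139 @ $6 = $2,609

139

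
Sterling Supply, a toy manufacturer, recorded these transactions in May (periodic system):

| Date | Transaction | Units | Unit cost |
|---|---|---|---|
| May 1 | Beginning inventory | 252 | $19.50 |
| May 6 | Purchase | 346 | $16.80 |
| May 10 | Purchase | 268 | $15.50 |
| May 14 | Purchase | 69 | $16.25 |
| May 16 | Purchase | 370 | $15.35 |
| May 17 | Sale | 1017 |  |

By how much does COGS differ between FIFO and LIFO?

$1,098.00

FIFO COGS: 252 @ $19.50 + 346 @ $16.80 + 268 @ $15.50 + 69 @ $16.25 + 82 @ $15.35 = $17,260.75
LIFO COGS: 370 @ $15.35 + 69 @ $16.25 + 268 @ $15.50 + 310 @ $16.80 = $16,162.75
Difference = |$17,260.75 − $16,162.75| = $1,098.00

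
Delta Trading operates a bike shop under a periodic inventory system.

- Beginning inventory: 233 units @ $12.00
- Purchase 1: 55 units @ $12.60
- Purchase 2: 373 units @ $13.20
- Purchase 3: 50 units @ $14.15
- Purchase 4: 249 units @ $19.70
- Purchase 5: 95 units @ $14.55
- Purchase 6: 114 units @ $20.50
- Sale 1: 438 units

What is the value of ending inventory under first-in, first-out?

Ending inventory = $12,275.65

Sale 1 (438) [FIFO — oldest first]: 233 @ $12.00 + 55 @ $12.60 + 150 @ $13.20 = $5,469.00
Ending inventory: 223 @ $13.20 + 50 @ $14.15 + 249 @ $19.70 + 95 @ $14.55 + 114 @ $20.50 = $12,275.65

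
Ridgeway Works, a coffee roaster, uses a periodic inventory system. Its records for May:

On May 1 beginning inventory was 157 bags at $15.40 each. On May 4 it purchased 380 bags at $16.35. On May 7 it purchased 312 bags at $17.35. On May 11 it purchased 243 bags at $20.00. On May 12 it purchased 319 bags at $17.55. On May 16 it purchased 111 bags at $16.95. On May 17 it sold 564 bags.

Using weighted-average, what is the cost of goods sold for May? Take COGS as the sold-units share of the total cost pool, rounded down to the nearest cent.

COGS = $9,776.95

May 17, sell 564: 564/1522 × $26,383.90 → $9,776.95
Ending inventory (cost pool remaining) = $16,606.95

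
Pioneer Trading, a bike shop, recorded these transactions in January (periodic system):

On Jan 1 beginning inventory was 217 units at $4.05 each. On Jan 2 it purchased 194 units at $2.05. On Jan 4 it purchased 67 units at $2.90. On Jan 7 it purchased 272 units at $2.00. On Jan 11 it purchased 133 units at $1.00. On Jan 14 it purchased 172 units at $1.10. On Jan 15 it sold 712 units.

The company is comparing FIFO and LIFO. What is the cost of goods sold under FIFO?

COGS = $1,938.85

FIFO COGS: 217 @ $4.05 + 194 @ $2.05 + 67 @ $2.90 + 234 @ $2.00 = $1,938.85
LIFO COGS: 172 @ $1.10 + 133 @ $1.00 + 272 @ $2.00 + 67 @ $2.90 + 68 @ $2.05 = $1,199.90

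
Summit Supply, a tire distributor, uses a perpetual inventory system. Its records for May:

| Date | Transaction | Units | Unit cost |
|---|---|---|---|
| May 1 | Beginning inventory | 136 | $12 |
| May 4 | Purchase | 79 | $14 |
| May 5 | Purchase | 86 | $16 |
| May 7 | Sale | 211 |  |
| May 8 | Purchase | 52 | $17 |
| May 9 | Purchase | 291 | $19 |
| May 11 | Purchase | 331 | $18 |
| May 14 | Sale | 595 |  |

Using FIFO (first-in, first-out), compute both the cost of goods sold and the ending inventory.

May 7, 211 sold [FIFO — oldest first]: 136 @ $12 + 75 @ $14 = $2,682
May 14, 595 sold [FIFO — oldest first]: 4 @ $14 + 86 @ $16 + 52 @ $17 + 291 @ $19 + 162 @ $18 = $10,761
Total COGS = $2,682 + $10,761 = $13,443
Ending inventory: 169 @ $18 = $3,042

COGS = $13,443; ending inventory = $3,042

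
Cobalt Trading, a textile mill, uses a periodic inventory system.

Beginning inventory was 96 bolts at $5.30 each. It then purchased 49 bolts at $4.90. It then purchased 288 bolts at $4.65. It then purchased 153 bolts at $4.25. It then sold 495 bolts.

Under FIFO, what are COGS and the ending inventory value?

COGS = $2,351.60; ending inventory = $386.75

Sale 1 (495) [FIFO — oldest first]: 96 @ $5.30 + 49 @ $4.90 + 288 @ $4.65 + 62 @ $4.25 = $2,351.60
Ending inventory: 91 @ $4.25 = $386.75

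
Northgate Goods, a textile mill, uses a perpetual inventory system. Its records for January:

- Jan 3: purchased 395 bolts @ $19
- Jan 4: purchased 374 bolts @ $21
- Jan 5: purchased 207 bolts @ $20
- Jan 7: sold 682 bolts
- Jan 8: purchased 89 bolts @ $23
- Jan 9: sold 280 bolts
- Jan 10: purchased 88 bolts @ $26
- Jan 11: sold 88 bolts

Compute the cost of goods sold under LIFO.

COGS = $21,877

Jan 7, 682 sold [LIFO — newest first]: 207 @ $20 + 374 @ $21 + 101 @ $19 = $13,913
Jan 9, 280 sold [LIFO — newest first]: 89 @ $23 + 191 @ $19 = $5,676
Jan 11, 88 sold [LIFO — newest first]: 88 @ $26 = $2,288
Total COGS = $13,913 + $5,676 + $2,288 = $21,877
Ending inventory: 103 @ $19 = $1,957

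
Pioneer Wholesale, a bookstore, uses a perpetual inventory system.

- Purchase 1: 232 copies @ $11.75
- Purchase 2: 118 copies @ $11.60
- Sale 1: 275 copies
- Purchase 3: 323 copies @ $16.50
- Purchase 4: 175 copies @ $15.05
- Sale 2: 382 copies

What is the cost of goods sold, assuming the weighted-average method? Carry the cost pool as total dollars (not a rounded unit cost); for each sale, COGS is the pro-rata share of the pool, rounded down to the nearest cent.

After Purchase 1: 232 on hand, pool $2,726.00 (≈ $11.7500 each)
After Purchase 2: 350 on hand, pool $4,094.80 (≈ $11.6994 each)
Sale 1, sell 275: 275/350 × $4,094.80 → $3,217.34
After Purchase 3: 398 on hand, pool $6,206.96 (≈ $15.5954 each)
After Purchase 4: 573 on hand, pool $8,840.71 (≈ $15.4288 each)
Sale 2, sell 382: 382/573 × $8,840.71 → $5,893.80
Total COGS = $3,217.34 + $5,893.80 = $9,111.14
Ending inventory (cost pool remaining) = $2,946.91

COGS = $9,111.14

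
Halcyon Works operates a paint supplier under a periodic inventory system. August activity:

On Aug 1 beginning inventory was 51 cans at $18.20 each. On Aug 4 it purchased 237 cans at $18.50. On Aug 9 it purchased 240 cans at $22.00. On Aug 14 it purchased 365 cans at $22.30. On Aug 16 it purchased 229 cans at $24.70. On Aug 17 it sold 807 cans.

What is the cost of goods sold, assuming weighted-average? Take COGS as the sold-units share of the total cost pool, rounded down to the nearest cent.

COGS = $17,541.46

Aug 17, sell 807: 807/1122 × $24,388.50 → $17,541.46
Ending inventory (cost pool remaining) = $6,847.04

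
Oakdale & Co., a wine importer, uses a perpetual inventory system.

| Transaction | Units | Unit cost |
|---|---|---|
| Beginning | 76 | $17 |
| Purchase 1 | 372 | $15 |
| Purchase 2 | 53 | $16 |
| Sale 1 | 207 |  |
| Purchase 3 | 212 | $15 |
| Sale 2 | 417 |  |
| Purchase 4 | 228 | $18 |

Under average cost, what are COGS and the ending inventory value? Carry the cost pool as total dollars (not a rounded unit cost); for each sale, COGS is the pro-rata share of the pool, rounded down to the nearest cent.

After Beginning: 76 on hand, pool $1,292.00 (≈ $17.0000 each)
After Purchase 1: 448 on hand, pool $6,872.00 (≈ $15.3393 each)
After Purchase 2: 501 on hand, pool $7,720.00 (≈ $15.4092 each)
Sale 1, sell 207: 207/501 × $7,720.00 → $3,189.70
After Purchase 3: 506 on hand, pool $7,710.30 (≈ $15.2377 each)
Sale 2, sell 417: 417/506 × $7,710.30 → $6,354.14
After Purchase 4: 317 on hand, pool $5,460.16 (≈ $17.2245 each)
Total COGS = $3,189.70 + $6,354.14 = $9,543.84
Ending inventory (cost pool remaining) = $5,460.16
Check: goods available $15,004.00 = COGS $9,543.84 + ending $5,460.16

COGS = $9,543.84; ending inventory = $5,460.16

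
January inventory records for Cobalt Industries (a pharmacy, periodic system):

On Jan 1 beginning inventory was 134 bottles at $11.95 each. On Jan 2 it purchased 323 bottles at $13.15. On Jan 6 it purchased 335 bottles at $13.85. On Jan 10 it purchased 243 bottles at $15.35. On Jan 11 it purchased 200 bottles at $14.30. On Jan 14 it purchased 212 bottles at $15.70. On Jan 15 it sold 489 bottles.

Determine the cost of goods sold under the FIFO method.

Jan 15, 489 sold [FIFO — oldest first]: 134 @ $11.95 + 323 @ $13.15 + 32 @ $13.85 = $6,291.95
Ending inventory: 303 @ $13.85 + 243 @ $15.35 + 200 @ $14.30 + 212 @ $15.70 = $14,115.00

COGS = $6,291.95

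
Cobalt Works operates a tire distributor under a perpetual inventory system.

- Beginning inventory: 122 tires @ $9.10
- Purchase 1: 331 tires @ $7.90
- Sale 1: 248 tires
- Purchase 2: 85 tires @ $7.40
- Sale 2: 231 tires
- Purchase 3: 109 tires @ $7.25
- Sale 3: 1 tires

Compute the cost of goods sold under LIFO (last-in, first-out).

COGS = $3,824.45

Sale 1 (248) [LIFO — newest first]: 248 @ $7.90 = $1,959.20
Sale 2 (231) [LIFO — newest first]: 85 @ $7.40 + 83 @ $7.90 + 63 @ $9.10 = $1,858.00
Sale 3 (1) [LIFO — newest first]: 1 @ $7.25 = $7.25
Total COGS = $1,959.20 + $1,858.00 + $7.25 = $3,824.45
Ending inventory: 59 @ $9.10 + 108 @ $7.25 = $1,319.90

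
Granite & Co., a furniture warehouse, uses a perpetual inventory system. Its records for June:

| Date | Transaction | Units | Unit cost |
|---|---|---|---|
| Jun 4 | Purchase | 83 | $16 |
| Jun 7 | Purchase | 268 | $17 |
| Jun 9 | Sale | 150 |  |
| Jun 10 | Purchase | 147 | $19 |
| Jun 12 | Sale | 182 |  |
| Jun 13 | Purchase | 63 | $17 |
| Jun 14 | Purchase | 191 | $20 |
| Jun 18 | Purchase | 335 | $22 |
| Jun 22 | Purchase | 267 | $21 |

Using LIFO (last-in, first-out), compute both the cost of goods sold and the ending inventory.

Jun 9, 150 sold [LIFO — newest first]: 150 @ $17 = $2,550
Jun 12, 182 sold [LIFO — newest first]: 147 @ $19 + 35 @ $17 = $3,388
Total COGS = $2,550 + $3,388 = $5,938
Ending inventory: 83 @ $16 + 83 @ $17 + 63 @ $17 + 191 @ $20 + 335 @ $22 + 267 @ $21 = $20,607
Check: goods available $26,545 = COGS $5,938 + ending $20,607

COGS = $5,938; ending inventory = $20,607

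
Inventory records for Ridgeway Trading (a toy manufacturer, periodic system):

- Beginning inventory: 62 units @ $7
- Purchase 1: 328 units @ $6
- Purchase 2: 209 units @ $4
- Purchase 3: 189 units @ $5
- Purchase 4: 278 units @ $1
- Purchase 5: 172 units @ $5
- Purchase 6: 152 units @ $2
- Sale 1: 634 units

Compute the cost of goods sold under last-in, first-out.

COGS = $1,602

Sale 1 (634) [LIFO — newest first]: 152 @ $2 + 172 @ $5 + 278 @ $1 + 32 @ $5 = $1,602
Ending inventory: 62 @ $7 + 328 @ $6 + 209 @ $4 + 157 @ $5 = $4,023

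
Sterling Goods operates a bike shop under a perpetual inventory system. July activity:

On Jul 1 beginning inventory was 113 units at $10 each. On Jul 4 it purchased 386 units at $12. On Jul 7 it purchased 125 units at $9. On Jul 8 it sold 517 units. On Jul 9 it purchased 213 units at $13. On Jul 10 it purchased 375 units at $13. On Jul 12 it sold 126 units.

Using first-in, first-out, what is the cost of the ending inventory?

Ending inventory = $7,397

Jul 8, 517 sold [FIFO — oldest first]: 113 @ $10 + 386 @ $12 + 18 @ $9 = $5,924
Jul 12, 126 sold [FIFO — oldest first]: 107 @ $9 + 19 @ $13 = $1,210
Total COGS = $5,924 + $1,210 = $7,134
Ending inventory: 194 @ $13 + 375 @ $13 = $7,397
Check: goods available $14,531 = COGS $7,134 + ending $7,397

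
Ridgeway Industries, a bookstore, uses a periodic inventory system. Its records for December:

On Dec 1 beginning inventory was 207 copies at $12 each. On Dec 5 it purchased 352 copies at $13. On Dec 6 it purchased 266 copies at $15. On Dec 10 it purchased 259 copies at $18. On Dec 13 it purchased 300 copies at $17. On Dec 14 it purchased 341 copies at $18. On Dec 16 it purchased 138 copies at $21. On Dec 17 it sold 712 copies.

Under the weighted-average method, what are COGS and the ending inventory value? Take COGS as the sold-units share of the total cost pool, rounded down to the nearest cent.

Dec 17, sell 712: 712/1863 × $29,848.00 → $11,407.28
Ending inventory (cost pool remaining) = $18,440.72
Check: goods available $29,848.00 = COGS $11,407.28 + ending $18,440.72

COGS = $11,407.28; ending inventory = $18,440.72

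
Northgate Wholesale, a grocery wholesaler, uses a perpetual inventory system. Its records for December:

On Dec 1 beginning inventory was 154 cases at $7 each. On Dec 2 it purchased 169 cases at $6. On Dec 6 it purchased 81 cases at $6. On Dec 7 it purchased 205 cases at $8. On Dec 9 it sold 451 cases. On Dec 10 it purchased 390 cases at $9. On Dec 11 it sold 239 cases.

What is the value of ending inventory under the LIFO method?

Ending inventory = $2,461

Dec 9, 451 sold [LIFO — newest first]: 205 @ $8 + 81 @ $6 + 165 @ $6 = $3,116
Dec 11, 239 sold [LIFO — newest first]: 239 @ $9 = $2,151
Total COGS = $3,116 + $2,151 = $5,267
Ending inventory: 154 @ $7 + 4 @ $6 + 151 @ $9 = $2,461
Check: goods available $7,728 = COGS $5,267 + ending $2,461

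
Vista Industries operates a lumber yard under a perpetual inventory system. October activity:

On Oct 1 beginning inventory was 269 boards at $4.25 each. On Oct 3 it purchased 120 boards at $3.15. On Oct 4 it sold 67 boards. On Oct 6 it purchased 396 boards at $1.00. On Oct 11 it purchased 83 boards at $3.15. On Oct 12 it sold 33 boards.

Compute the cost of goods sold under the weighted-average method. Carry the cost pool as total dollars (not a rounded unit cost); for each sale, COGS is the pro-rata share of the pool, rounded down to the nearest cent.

COGS = $340.97

After Oct 1: 269 on hand, pool $1,143.25 (≈ $4.2500 each)
After Oct 3: 389 on hand, pool $1,521.25 (≈ $3.9107 each)
Oct 4, sell 67: 67/389 × $1,521.25 → $262.01
After Oct 6: 718 on hand, pool $1,655.24 (≈ $2.3053 each)
After Oct 11: 801 on hand, pool $1,916.69 (≈ $2.3929 each)
Oct 12, sell 33: 33/801 × $1,916.69 → $78.96
Total COGS = $262.01 + $78.96 = $340.97
Ending inventory (cost pool remaining) = $1,837.73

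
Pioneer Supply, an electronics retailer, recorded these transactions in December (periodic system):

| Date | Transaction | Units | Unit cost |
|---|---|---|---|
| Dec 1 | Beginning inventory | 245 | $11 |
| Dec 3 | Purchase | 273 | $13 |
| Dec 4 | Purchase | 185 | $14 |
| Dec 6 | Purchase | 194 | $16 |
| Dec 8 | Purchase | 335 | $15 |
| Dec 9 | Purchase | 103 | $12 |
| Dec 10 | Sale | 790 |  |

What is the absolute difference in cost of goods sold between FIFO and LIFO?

FIFO COGS: 245 @ $11 + 273 @ $13 + 185 @ $14 + 87 @ $16 = $10,226
LIFO COGS: 103 @ $12 + 335 @ $15 + 194 @ $16 + 158 @ $14 = $11,577
Difference = |$10,226 − $11,577| = $1,351

$1,351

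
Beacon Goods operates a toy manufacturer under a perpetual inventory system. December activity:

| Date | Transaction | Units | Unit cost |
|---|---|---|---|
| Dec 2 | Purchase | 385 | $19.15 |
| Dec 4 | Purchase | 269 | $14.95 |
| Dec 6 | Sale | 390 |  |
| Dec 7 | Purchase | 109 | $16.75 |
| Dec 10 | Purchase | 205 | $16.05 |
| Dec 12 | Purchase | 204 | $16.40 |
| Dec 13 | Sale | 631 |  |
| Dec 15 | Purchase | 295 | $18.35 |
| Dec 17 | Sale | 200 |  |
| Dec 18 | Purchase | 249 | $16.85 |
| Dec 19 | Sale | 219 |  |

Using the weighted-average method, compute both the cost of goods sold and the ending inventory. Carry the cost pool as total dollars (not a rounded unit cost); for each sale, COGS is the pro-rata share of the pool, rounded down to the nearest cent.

After Dec 2: 385 on hand, pool $7,372.75 (≈ $19.1500 each)
After Dec 4: 654 on hand, pool $11,394.30 (≈ $17.4225 each)
Dec 6, sell 390: 390/654 × $11,394.30 → $6,794.76
After Dec 7: 373 on hand, pool $6,425.29 (≈ $17.2260 each)
After Dec 10: 578 on hand, pool $9,715.54 (≈ $16.8089 each)
After Dec 12: 782 on hand, pool $13,061.14 (≈ $16.7022 each)
Dec 13, sell 631: 631/782 × $13,061.14 → $10,539.10
After Dec 15: 446 on hand, pool $7,935.29 (≈ $17.7921 each)
Dec 17, sell 200: 200/446 × $7,935.29 → $3,558.42
After Dec 18: 495 on hand, pool $8,572.52 (≈ $17.3182 each)
Dec 19, sell 219: 219/495 × $8,572.52 → $3,792.69
Total COGS = $6,794.76 + $10,539.10 + $3,558.42 + $3,792.69 = $24,684.97
Ending inventory (cost pool remaining) = $4,779.83
Check: goods available $29,464.80 = COGS $24,684.97 + ending $4,779.83

COGS = $24,684.97; ending inventory = $4,779.83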